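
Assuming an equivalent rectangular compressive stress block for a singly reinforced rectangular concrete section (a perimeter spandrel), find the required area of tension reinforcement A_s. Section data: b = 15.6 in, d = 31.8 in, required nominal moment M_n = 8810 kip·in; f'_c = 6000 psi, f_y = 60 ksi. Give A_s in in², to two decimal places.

From M_n = 0.85 f'_c a b (d − a/2):
a = d − √(d² − 2M_n/(0.85 f'_c b)) = 31.8 − √(31.8² − 2 × 8810/(0.85 × 6 × 15.6)) = 3.697 in.
A_s = 0.85 f'_c a b / f_y = 0.85 × 6 × 3.697 × 15.6 / 60 = 4.902 in².

A_s ≈ 4.90 in²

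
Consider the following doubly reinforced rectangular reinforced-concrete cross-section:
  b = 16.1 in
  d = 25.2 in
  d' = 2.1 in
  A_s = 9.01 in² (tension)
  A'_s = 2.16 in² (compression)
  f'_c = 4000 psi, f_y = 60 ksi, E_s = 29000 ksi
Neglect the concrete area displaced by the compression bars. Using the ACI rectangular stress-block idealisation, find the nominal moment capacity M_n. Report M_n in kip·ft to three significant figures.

Assume both steels yield.
a = (A_s − A'_s) f_y/(0.85 f'_c b) = (9.01 − 2.16) × 60/(0.85 × 4 × 16.1) = 7.508 in.
c = a/β₁ = 7.508/0.85 = 8.833 in; ε'_s = 0.003(c − d')/c = 0.0023 ≥ ε_y = 0.0021, so the compression steel yields.
M_n = (A_s − A'_s) f_y (d − a/2) + A'_s f_y (d − d') = 411 × (25.2 − 3.754) + 129.6 × (25.2 − 2.1) = 8814.3 + 2993.8 = 11808.1 kip·in = 11808.1/12 = 984.01 kip·ft.

M_n ≈ 984 kip·ft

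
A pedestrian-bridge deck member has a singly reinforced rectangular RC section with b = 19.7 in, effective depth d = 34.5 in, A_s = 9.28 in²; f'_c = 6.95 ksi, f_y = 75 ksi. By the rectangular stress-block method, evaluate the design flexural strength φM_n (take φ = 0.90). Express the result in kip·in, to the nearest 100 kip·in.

φM_n ≈ 19700 kip·in

T = A_s f_y = 9.28 × 75 = 696 kips.
a = T/(0.85 f'_c b) = 696/(0.85 × 6.95 × 19.7) = 5.981 in.
M_n = T(d − a/2) = 696 × (34.5 − 2.9905) = 21930.6 kip·in.
φM_n = 0.90 × 21930.6 = 19737.5 kip·in.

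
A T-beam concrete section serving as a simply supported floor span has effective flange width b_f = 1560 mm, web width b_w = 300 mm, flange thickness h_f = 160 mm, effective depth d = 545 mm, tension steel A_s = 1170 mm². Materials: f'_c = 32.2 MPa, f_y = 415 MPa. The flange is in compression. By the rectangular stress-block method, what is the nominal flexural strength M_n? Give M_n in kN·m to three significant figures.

Tension: T = A_s f_y = 1170 × 415 = 485550 N.
Try a within the flange: a = T/(0.85 f'_c b_f) = 485550/(0.85 × 32.2 × 1560) = 11.37 mm.
Since a = 11.37 ≤ h_f = 160 mm, the stress block lies entirely in the flange; analyse as a rectangular beam of width b_f.
M_n = T(d − a/2) = 485550 × (545 − 5.685) = 261.86 × 10⁶ N·mm.
M_n = 261.86 kN·m.

M_n ≈ 262 kN·m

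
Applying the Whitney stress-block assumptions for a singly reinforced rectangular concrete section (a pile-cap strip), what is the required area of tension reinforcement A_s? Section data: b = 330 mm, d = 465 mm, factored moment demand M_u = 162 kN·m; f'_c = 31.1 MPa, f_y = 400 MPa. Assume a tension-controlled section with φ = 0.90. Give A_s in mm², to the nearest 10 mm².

M_n = M_u/φ = 162/0.90 = 180 kN·m.
With M_n = 0.85 f'_c a b (d − a/2), solve the quadratic for a:
a = d − √(d² − 2M_n/(0.85 f'_c b)) = 465 − √(465² − 2 × 180×10⁶/(0.85 × 31.1 × 330)) = 46.72 mm.
A_s = 0.85 f'_c a b / f_y = 0.85 × 31.1 × 46.72 × 330 / 400 = 1018.9 mm².

A_s ≈ 1020 mm²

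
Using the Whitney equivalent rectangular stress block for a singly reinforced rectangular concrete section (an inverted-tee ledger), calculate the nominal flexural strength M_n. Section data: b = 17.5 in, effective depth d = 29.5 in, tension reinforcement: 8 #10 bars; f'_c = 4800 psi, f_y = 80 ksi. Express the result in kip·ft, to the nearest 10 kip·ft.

A_s = 8 × 1.27 = 10.16 in².
T = A_s f_y = 10.16 × 80 = 812.8 kips.
a = T/(0.85 f'_c b) = 812.8/(0.85 × 4.8 × 17.5) = 11.384 in.
M_n = T(d − a/2) = 812.8 × (29.5 − 5.692) = 19351.1 kip·in = 19351.1/12 = 1612.59 kip·ft.

M_n ≈ 1610 kip·ft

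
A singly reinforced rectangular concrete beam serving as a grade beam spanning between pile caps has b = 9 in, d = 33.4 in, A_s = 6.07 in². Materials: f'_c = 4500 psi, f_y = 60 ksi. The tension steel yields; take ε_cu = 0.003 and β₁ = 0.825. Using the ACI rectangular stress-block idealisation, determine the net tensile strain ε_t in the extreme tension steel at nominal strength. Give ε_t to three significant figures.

a = A_s f_y/(0.85 f'_c b) = 10.580 in.
β₁ = 0.825, so c = a/β₁ = 10.580/0.825 = 12.824 in.
From the linear strain diagram with ε_cu = 0.003: ε_t = 0.003 (d − c)/c = 0.003 × (33.4 − 12.824)/12.824 = 0.00481.
ε_t is between 0.004 and 0.005 — transition zone.

ε_t ≈ 0.00481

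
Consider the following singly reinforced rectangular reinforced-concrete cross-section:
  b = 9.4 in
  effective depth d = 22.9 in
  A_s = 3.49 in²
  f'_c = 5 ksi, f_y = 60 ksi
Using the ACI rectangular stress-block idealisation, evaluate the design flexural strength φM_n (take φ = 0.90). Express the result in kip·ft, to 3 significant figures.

φM_n ≈ 318 kip·ft

T = A_s f_y = 3.49 × 60 = 209.4 kips.
a = T/(0.85 f'_c b) = 209.4/(0.85 × 5 × 9.4) = 5.242 in.
M_n = T(d − a/2) = 209.4 × (22.9 − 2.621) = 4246.4 kip·in = 4246.4/12 = 353.87 kip·ft.
φM_n = 0.90 × 353.87 = 318.48 kip·ft.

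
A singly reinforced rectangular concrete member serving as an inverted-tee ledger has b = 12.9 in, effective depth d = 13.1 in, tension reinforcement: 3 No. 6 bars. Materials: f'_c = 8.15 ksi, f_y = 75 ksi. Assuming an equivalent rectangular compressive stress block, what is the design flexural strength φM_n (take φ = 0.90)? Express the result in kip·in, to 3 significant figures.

A_s = 3 × 0.44 = 1.32 in².
T = A_s f_y = 1.32 × 75 = 99 kips.
a = T/(0.85 f'_c b) = 99/(0.85 × 8.15 × 12.9) = 1.108 in.
M_n = T(d − a/2) = 99 × (13.1 − 0.554) = 1242.1 kip·in.
φM_n = 0.90 × 1242.1 = 1117.9 kip·in.

φM_n ≈ 1120 kip·in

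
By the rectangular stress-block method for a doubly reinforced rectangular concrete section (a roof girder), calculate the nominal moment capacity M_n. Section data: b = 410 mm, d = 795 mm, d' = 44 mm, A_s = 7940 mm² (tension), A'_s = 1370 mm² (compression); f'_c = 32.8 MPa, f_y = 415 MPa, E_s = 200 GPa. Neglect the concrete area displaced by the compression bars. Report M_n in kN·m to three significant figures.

Assume both tension and compression steel yield.
Net tension couple steel: A_s − A'_s = 6570 mm².
a = (A_s − A'_s) f_y / (0.85 f'_c b) = 2726550/(0.85 × 32.8 × 410) = 238.53 mm.
c = a/β₁ = 238.53/0.816 = 292.32 mm; ε'_s = 0.003(c − d')/c = 0.0025 ≥ f_y/E_s = 0.0021, so compression steel does yield.
M_n = (A_s − A'_s) f_y (d − a/2) + A'_s f_y (d − d') = [2726550 × (795 − 119.265) + 568550 × (795 − 44)] × 10⁻⁶ = 1842.43 + 426.98 = 2269.41 kN·m.

M_n ≈ 2270 kN·m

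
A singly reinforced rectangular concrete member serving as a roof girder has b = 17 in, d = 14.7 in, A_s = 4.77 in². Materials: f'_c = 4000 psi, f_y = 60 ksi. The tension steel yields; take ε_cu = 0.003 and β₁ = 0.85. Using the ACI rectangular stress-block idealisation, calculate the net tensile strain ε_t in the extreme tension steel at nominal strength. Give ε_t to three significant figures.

a = A_s f_y/(0.85 f'_c b) = 4.952 in.
β₁ = 0.85, so c = a/β₁ = 4.952/0.85 = 5.826 in.
From the linear strain diagram with ε_cu = 0.003: ε_t = 0.003 (d − c)/c = 0.003 × (14.7 − 5.826)/5.826 = 0.00457.
ε_t is between 0.004 and 0.005 — transition zone.

ε_t ≈ 0.00457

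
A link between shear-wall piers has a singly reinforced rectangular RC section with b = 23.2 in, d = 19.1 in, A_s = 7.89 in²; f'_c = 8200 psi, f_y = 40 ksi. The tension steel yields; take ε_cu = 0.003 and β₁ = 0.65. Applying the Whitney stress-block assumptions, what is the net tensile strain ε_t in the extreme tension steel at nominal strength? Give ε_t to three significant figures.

ε_t ≈ 0.0161

a = A_s f_y/(0.85 f'_c b) = 1.952 in.
β₁ = 0.65, so c = a/β₁ = 1.952/0.65 = 3.003 in.
From the linear strain diagram with ε_cu = 0.003: ε_t = 0.003 (d − c)/c = 0.003 × (19.1 − 3.003)/3.003 = 0.0161.
Since ε_t ≥ 0.005, the section is tension-controlled.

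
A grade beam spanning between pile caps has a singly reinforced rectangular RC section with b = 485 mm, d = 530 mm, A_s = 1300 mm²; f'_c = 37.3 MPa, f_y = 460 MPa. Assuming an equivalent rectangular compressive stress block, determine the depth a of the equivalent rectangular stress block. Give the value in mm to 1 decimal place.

a ≈ 38.9 mm

T = A_s f_y = 1300 × 460 = 598000 N = 598 kN.
Setting C = 0.85 f'_c a b equal to T: a = 598000/(0.85 × 37.3 × 485) = 38.9 mm.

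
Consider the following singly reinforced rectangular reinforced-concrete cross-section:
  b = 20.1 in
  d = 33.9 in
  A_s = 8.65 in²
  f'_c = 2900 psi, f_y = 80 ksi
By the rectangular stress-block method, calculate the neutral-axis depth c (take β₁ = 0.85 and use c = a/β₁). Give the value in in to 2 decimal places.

c ≈ 16.43 in

T = A_s f_y = 8.65 × 80 = 692 kips.
a = T/(0.85 f'_c b) = 692/(0.85 × 2.9 × 20.1) = 13.9667 in.
With β₁ = 0.85, c = a/β₁ = 13.9667/0.85 = 16.43 in.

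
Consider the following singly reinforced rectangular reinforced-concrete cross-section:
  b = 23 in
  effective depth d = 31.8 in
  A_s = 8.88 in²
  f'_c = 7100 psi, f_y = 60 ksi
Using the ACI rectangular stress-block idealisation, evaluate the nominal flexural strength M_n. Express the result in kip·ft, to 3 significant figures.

T = A_s f_y = 8.88 × 60 = 532.8 kips.
a = T/(0.85 f'_c b) = 532.8/(0.85 × 7.1 × 23) = 3.838 in.
M_n = T(d − a/2) = 532.8 × (31.8 − 1.919) = 15920.6 kip·in = 15920.6/12 = 1326.72 kip·ft.

M_n ≈ 1330 kip·ft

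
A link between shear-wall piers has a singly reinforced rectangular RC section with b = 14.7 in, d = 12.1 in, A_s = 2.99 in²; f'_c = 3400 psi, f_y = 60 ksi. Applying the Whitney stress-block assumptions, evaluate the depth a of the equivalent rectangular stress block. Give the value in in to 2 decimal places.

T = A_s f_y = 2.99 × 60 = 179.4 kips.
a = T/(0.85 f'_c b) = 179.4/(0.85 × 3.4 × 14.7) = 4.22 in.

a ≈ 4.22 in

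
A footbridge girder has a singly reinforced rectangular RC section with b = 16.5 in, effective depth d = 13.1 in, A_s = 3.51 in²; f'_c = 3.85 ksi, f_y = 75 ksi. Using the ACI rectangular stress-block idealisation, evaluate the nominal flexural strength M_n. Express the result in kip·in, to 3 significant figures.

M_n ≈ 2810 kip·in

T = A_s f_y = 3.51 × 75 = 263.25 kips.
a = T/(0.85 f'_c b) = 263.25/(0.85 × 3.85 × 16.5) = 4.875 in.
M_n = T(d − a/2) = 263.25 × (13.1 − 2.4375) = 2806.9 kip·in.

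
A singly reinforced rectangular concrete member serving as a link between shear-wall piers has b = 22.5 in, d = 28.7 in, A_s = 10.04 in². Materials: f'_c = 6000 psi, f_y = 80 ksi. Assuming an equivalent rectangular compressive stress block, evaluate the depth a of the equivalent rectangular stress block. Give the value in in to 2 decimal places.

T = A_s f_y = 10.04 × 80 = 803.2 kips.
a = T/(0.85 f'_c b) = 803.2/(0.85 × 6 × 22.5) = 7.00 in.

a ≈ 7.00 in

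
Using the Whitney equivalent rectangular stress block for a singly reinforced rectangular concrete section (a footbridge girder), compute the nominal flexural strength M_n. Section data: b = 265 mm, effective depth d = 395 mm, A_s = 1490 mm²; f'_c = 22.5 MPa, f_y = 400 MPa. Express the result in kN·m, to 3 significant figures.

M_n ≈ 200 kN·m

T = A_s f_y = 1490 × 400 = 596000 N = 596 kN.
From C = T: a = T/(0.85 f'_c b) = 596000/(0.85 × 22.5 × 265) = 117.60 mm.
M_n = T(d − a/2) = 596 kN × (395 − 58.8) mm = 200.38 kN·m.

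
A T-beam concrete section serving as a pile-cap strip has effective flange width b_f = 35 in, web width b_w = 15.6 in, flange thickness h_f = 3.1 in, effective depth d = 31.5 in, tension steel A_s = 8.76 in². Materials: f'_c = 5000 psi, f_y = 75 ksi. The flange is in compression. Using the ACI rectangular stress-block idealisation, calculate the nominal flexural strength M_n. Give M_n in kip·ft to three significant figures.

Tension: T = A_s f_y = 8.76 × 75 = 657 kips.
Try a within the flange: a = T/(0.85 f'_c b_f) = 657/(0.85 × 5 × 35) = 4.417 in.
a = 4.417 > h_f = 3.1 in: the block extends into the web. Split into flange-overhang and web parts.
C_f = 0.85 f'_c (b_f − b_w) h_f = 0.85 × 5 × (35 − 15.6) × 3.1 = 255.6 kips.
Remaining web compression depth: a_w = (T − C_f)/(0.85 f'_c b_w) = (657 − 255.6)/(0.85 × 5 × 15.6) = 6.054 in.
M_n = C_f(d − h_f/2) + (T − C_f)(d − a_w/2) = 255.6 × (31.5 − 1.55) + 401.4 × (31.5 − 3.027) = 7655.2 + 11429.1 = 19084.3 kip·in.
M_n = 19084.3/12 = 1590.36 kip·ft.

M_n ≈ 1590 kip·ft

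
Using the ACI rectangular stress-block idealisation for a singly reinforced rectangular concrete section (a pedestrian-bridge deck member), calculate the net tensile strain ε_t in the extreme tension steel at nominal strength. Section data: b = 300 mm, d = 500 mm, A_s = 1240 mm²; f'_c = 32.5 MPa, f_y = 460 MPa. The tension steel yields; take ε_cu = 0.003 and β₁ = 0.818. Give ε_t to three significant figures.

a = A_s f_y/(0.85 f'_c b) = 68.83 mm.
β₁ = 0.818, so c = a/β₁ = 68.83/0.818 = 84.14 mm.
From the linear strain diagram with ε_cu = 0.003: ε_t = 0.003 (d − c)/c = 0.003 × (500 − 84.14)/84.14 = 0.0148.
Since ε_t ≥ 0.005, the section is tension-controlled.

ε_t ≈ 0.0148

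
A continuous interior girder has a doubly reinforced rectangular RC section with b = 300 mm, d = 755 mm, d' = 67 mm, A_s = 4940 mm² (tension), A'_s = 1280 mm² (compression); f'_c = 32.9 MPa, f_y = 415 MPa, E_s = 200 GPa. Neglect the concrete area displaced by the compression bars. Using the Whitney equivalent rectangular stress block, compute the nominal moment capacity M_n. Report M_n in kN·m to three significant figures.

M_n ≈ 1370 kN·m

Assume both tension and compression steel yield.
Net tension couple steel: A_s − A'_s = 3660 mm².
a = (A_s − A'_s) f_y / (0.85 f'_c b) = 1518900/(0.85 × 32.9 × 300) = 181.05 mm.
c = a/β₁ = 181.05/0.815 = 222.15 mm; ε'_s = 0.003(c − d')/c = 0.0021 ≥ f_y/E_s = 0.0021, so compression steel does yield.
M_n = (A_s − A'_s) f_y (d − a/2) + A'_s f_y (d − d') = [1518900 × (755 − 90.525) + 531200 × (755 − 67)] × 10⁻⁶ = 1009.27 + 365.47 = 1374.74 kN·m.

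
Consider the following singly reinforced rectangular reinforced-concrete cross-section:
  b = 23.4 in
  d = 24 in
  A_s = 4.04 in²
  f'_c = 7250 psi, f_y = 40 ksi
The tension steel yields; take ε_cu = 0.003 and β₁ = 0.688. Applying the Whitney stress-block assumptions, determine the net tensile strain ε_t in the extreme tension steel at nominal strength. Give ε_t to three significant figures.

a = A_s f_y/(0.85 f'_c b) = 1.121 in.
β₁ = 0.688, so c = a/β₁ = 1.121/0.688 = 1.629 in.
From the linear strain diagram with ε_cu = 0.003: ε_t = 0.003 (d − c)/c = 0.003 × (24 − 1.629)/1.629 = 0.0412.
Since ε_t ≥ 0.005, the section is tension-controlled.

ε_t ≈ 0.0412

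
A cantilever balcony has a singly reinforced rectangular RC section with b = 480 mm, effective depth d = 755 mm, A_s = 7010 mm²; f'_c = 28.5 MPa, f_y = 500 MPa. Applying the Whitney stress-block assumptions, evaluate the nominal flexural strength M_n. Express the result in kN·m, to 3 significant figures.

M_n ≈ 2120 kN·m

T = A_s f_y = 7010 × 500 = 3505000 N = 3505 kN.
From C = T: a = T/(0.85 f'_c b) = 3505000/(0.85 × 28.5 × 480) = 301.43 mm.
M_n = T(d − a/2) = 3505 kN × (755 − 150.715) mm = 2118.02 kN·m.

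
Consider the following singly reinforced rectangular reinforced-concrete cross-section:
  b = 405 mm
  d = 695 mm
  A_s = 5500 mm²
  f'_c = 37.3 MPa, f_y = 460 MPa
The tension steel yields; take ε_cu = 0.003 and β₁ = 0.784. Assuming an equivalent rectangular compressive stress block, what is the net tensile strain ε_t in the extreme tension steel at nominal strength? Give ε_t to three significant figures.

ε_t ≈ 0.00530

a = A_s f_y/(0.85 f'_c b) = 197.03 mm.
β₁ = 0.784, so c = a/β₁ = 197.03/0.784 = 251.31 mm.
From the linear strain diagram with ε_cu = 0.003: ε_t = 0.003 (d − c)/c = 0.003 × (695 − 251.31)/251.31 = 0.00530.
Since ε_t ≥ 0.005, the section is tension-controlled.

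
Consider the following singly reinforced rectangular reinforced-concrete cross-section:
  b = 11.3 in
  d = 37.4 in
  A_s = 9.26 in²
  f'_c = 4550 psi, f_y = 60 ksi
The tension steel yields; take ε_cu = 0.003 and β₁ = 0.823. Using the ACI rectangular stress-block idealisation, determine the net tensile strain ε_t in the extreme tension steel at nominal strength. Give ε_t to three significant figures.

ε_t ≈ 0.00426

a = A_s f_y/(0.85 f'_c b) = 12.713 in.
β₁ = 0.823, so c = a/β₁ = 12.713/0.823 = 15.447 in.
From the linear strain diagram with ε_cu = 0.003: ε_t = 0.003 (d − c)/c = 0.003 × (37.4 − 15.447)/15.447 = 0.00426.
ε_t is between 0.004 and 0.005 — transition zone.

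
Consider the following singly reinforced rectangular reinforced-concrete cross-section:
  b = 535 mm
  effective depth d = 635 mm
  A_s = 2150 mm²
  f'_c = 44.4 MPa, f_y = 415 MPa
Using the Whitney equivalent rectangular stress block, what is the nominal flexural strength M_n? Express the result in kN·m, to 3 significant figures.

M_n ≈ 547 kN·m

T = A_s f_y = 2150 × 415 = 892250 N = 892.25 kN.
From C = T: a = T/(0.85 f'_c b) = 892250/(0.85 × 44.4 × 535) = 44.19 mm.
M_n = T(d − a/2) = 892.25 kN × (635 − 22.095) mm = 546.86 kN·m.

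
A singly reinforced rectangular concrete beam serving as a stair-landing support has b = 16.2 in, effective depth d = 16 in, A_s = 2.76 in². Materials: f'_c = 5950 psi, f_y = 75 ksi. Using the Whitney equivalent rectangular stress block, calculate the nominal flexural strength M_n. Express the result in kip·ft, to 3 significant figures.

T = A_s f_y = 2.76 × 75 = 207 kips.
a = T/(0.85 f'_c b) = 207/(0.85 × 5.95 × 16.2) = 2.527 in.
M_n = T(d − a/2) = 207 × (16 − 1.2635) = 3050.5 kip·in = 3050.5/12 = 254.21 kip·ft.

M_n ≈ 254 kip·ft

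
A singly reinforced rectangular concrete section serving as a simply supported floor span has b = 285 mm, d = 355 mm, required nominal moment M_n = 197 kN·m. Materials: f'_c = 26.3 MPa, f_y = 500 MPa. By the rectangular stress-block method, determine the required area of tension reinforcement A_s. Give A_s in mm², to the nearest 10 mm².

A_s ≈ 1300 mm²

With M_n = 0.85 f'_c a b (d − a/2), solve the quadratic for a:
a = d − √(d² − 2M_n/(0.85 f'_c b)) = 355 − √(355² − 2 × 197×10⁶/(0.85 × 26.3 × 285)) = 101.65 mm.
A_s = 0.85 f'_c a b / f_y = 0.85 × 26.3 × 101.65 × 285 / 500 = 1295.3 mm².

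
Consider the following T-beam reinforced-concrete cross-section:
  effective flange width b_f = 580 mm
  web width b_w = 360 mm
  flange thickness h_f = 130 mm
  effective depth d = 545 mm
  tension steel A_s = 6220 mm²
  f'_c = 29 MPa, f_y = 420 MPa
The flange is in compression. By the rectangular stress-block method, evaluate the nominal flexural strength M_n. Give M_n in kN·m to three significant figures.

M_n ≈ 1170 kN·m

Tension: T = A_s f_y = 6220 × 420 = 2612400 N.
Try a within the flange: a = T/(0.85 f'_c b_f) = 2612400/(0.85 × 29 × 580) = 182.72 mm.
a = 182.72 > h_f = 130 mm: the block extends into the web. Split into flange-overhang and web parts.
C_f = 0.85 f'_c (b_f − b_w) h_f = 0.85 × 29 × (580 − 360) × 130 = 704990 N.
Remaining web compression depth: a_w = (T − C_f)/(0.85 f'_c b_w) = (2612400 − 704990)/(0.85 × 29 × 360) = 214.94 mm.
M_n = C_f(d − h_f/2) + (T − C_f)(d − a_w/2) = 704990 × (545 − 65) + 1907410 × (545 − 107.47) = 338.40 + 834.55 = 1172.95 × 10⁶ N·mm.
M_n = 1172.95 kN·m.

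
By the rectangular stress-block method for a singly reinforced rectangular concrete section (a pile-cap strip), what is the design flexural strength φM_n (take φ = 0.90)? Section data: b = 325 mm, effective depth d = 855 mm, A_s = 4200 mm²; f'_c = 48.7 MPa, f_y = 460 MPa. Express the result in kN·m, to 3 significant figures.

φM_n ≈ 1360 kN·m

T = A_s f_y = 4200 × 460 = 1932000 N = 1932 kN.
From C = T: a = T/(0.85 f'_c b) = 1932000/(0.85 × 48.7 × 325) = 143.61 mm.
M_n = T(d − a/2) = 1932 kN × (855 − 71.805) mm = 1513.13 kN·m.
φM_n = 0.90 × 1513.13 = 1361.82 kN·m.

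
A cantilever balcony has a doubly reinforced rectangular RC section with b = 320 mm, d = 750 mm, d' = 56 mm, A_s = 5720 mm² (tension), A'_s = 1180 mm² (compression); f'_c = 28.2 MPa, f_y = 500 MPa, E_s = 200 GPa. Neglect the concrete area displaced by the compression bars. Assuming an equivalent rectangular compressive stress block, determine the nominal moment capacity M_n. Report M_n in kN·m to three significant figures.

M_n ≈ 1780 kN·m

Assume both tension and compression steel yield.
Net tension couple steel: A_s − A'_s = 4540 mm².
a = (A_s − A'_s) f_y / (0.85 f'_c b) = 2270000/(0.85 × 28.2 × 320) = 295.94 mm.
c = a/β₁ = 295.94/0.849 = 348.57 mm; ε'_s = 0.003(c − d')/c = 0.0025 ≥ f_y/E_s = 0.0025, so compression steel does yield.
M_n = (A_s − A'_s) f_y (d − a/2) + A'_s f_y (d − d') = [2270000 × (750 − 147.97) + 590000 × (750 − 56)] × 10⁻⁶ = 1366.61 + 409.46 = 1776.07 kN·m.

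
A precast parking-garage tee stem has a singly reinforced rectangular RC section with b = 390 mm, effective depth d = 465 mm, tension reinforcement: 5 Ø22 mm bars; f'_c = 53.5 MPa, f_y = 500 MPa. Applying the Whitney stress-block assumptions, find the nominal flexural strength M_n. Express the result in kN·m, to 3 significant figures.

M_n ≈ 416 kN·m

A_s = 5 × 380 = 1900 mm².
T = A_s f_y = 1900 × 500 = 950000 N = 950 kN.
From C = T: a = T/(0.85 f'_c b) = 950000/(0.85 × 53.5 × 390) = 53.57 mm.
M_n = T(d − a/2) = 950 kN × (465 − 26.785) mm = 416.30 kN·m.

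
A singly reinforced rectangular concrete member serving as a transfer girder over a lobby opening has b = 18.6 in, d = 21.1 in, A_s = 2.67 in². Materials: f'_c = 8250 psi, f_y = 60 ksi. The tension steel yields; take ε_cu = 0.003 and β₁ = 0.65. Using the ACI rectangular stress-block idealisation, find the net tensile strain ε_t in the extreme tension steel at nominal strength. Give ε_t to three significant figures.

ε_t ≈ 0.0305

a = A_s f_y/(0.85 f'_c b) = 1.228 in.
β₁ = 0.65, so c = a/β₁ = 1.228/0.65 = 1.889 in.
From the linear strain diagram with ε_cu = 0.003: ε_t = 0.003 (d − c)/c = 0.003 × (21.1 − 1.889)/1.889 = 0.0305.
Since ε_t ≥ 0.005, the section is tension-controlled.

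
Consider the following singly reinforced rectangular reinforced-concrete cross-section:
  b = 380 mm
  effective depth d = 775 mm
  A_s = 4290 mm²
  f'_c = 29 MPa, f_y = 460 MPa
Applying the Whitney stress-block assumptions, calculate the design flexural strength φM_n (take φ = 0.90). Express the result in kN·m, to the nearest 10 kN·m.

φM_n ≈ 1190 kN·m

T = A_s f_y = 4290 × 460 = 1973400 N = 1973.4 kN.
From C = T: a = T/(0.85 f'_c b) = 1973400/(0.85 × 29 × 380) = 210.68 mm.
M_n = T(d − a/2) = 1973.4 kN × (775 − 105.34) mm = 1321.51 kN·m.
φM_n = 0.90 × 1321.51 = 1189.36 kN·m.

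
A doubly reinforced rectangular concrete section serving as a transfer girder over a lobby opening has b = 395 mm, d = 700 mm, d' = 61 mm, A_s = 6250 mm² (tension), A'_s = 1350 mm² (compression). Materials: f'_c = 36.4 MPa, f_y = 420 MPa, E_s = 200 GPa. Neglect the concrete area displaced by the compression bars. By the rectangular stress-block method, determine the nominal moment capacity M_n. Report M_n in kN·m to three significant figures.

Assume both tension and compression steel yield.
Net tension couple steel: A_s − A'_s = 4900 mm².
a = (A_s − A'_s) f_y / (0.85 f'_c b) = 2058000/(0.85 × 36.4 × 395) = 168.39 mm.
c = a/β₁ = 168.39/0.79 = 213.15 mm; ε'_s = 0.003(c − d')/c = 0.0021 ≥ f_y/E_s = 0.0021, so compression steel does yield.
M_n = (A_s − A'_s) f_y (d − a/2) + A'_s f_y (d − d') = [2058000 × (700 − 84.195) + 567000 × (700 − 61)] × 10⁻⁶ = 1267.33 + 362.31 = 1629.64 kN·m.

M_n ≈ 1630 kN·m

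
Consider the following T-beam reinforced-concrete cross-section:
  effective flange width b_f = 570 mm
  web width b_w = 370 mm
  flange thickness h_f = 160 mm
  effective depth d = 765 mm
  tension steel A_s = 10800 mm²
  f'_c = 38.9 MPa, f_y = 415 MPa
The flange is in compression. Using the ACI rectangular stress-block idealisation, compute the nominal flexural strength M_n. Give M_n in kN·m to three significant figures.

Tension: T = A_s f_y = 10800 × 415 = 4482000 N.
Try a within the flange: a = T/(0.85 f'_c b_f) = 4482000/(0.85 × 38.9 × 570) = 237.81 mm.
a = 237.81 > h_f = 160 mm: the block extends into the web. Split into flange-overhang and web parts.
C_f = 0.85 f'_c (b_f − b_w) h_f = 0.85 × 38.9 × (570 − 370) × 160 = 1058080 N.
Remaining web compression depth: a_w = (T − C_f)/(0.85 f'_c b_w) = (4482000 − 1058080)/(0.85 × 38.9 × 370) = 279.87 mm.
M_n = C_f(d − h_f/2) + (T − C_f)(d − a_w/2) = 1058080 × (765 − 80) + 3423920 × (765 − 139.935) = 724.78 + 2140.17 = 2864.95 × 10⁶ N·mm.
M_n = 2864.95 kN·m.

M_n ≈ 2860 kN·m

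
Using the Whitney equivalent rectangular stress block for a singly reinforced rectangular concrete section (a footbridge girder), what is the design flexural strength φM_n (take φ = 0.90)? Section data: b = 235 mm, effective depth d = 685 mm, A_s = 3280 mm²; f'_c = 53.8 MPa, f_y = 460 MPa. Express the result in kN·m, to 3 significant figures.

T = A_s f_y = 3280 × 460 = 1508800 N = 1508.8 kN.
From C = T: a = T/(0.85 f'_c b) = 1508800/(0.85 × 53.8 × 235) = 140.40 mm.
M_n = T(d − a/2) = 1508.8 kN × (685 − 70.2) mm = 927.61 kN·m.
φM_n = 0.90 × 927.61 = 834.85 kN·m.

φM_n ≈ 835 kN·m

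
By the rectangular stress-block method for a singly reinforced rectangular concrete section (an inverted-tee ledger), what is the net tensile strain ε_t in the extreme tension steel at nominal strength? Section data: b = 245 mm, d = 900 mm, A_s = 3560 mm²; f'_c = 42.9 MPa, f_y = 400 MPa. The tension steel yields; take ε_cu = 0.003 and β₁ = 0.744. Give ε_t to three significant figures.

ε_t ≈ 0.00960

a = A_s f_y/(0.85 f'_c b) = 159.39 mm.
β₁ = 0.744, so c = a/β₁ = 159.39/0.744 = 214.23 mm.
From the linear strain diagram with ε_cu = 0.003: ε_t = 0.003 (d − c)/c = 0.003 × (900 − 214.23)/214.23 = 0.00960.
Since ε_t ≥ 0.005, the section is tension-controlled.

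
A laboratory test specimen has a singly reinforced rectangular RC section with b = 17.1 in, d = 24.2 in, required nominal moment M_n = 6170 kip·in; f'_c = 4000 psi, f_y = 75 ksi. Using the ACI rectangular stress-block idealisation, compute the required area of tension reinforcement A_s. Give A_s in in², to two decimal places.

From M_n = 0.85 f'_c a b (d − a/2):
a = d − √(d² − 2M_n/(0.85 f'_c b)) = 24.2 − √(24.2² − 2 × 6170/(0.85 × 4 × 17.1)) = 4.877 in.
A_s = 0.85 f'_c a b / f_y = 0.85 × 4 × 4.877 × 17.1 / 75 = 3.781 in².

A_s ≈ 3.78 in²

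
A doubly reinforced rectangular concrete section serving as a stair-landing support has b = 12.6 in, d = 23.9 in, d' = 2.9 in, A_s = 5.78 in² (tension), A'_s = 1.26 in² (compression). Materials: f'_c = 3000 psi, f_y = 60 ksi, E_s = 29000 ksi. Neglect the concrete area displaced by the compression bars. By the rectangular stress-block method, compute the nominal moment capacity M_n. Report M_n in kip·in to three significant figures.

Assume both steels yield.
a = (A_s − A'_s) f_y/(0.85 f'_c b) = (5.78 − 1.26) × 60/(0.85 × 3 × 12.6) = 8.441 in.
c = a/β₁ = 8.441/0.85 = 9.931 in; ε'_s = 0.003(c − d')/c = 0.0021 ≥ ε_y = 0.0021, so the compression steel yields.
M_n = (A_s − A'_s) f_y (d − a/2) + A'_s f_y (d − d') = 271.2 × (23.9 − 4.2205) + 75.6 × (23.9 − 2.9) = 5337.1 + 1587.6 = 6924.7 kip·in.

M_n ≈ 6920 kip·in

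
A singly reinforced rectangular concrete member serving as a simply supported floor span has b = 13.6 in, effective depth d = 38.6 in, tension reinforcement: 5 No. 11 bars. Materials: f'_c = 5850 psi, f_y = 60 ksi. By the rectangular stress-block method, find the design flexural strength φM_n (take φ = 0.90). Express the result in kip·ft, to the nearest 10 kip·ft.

φM_n ≈ 1230 kip·ft

A_s = 5 × 1.56 = 7.8 in².
T = A_s f_y = 7.8 × 60 = 468 kips.
a = T/(0.85 f'_c b) = 468/(0.85 × 5.85 × 13.6) = 6.920 in.
M_n = T(d − a/2) = 468 × (38.6 − 3.46) = 16445.5 kip·in = 16445.5/12 = 1370.46 kip·ft.
φM_n = 0.90 × 1370.46 = 1233.41 kip·ft.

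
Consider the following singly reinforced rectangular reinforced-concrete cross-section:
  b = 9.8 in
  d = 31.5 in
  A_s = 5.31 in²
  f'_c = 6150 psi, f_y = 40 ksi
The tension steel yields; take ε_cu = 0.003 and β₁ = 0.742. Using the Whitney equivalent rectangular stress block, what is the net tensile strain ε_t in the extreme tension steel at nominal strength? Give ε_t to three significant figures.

ε_t ≈ 0.0139

a = A_s f_y/(0.85 f'_c b) = 4.146 in.
β₁ = 0.742, so c = a/β₁ = 4.146/0.742 = 5.588 in.
From the linear strain diagram with ε_cu = 0.003: ε_t = 0.003 (d − c)/c = 0.003 × (31.5 − 5.588)/5.588 = 0.0139.
Since ε_t ≥ 0.005, the section is tension-controlled.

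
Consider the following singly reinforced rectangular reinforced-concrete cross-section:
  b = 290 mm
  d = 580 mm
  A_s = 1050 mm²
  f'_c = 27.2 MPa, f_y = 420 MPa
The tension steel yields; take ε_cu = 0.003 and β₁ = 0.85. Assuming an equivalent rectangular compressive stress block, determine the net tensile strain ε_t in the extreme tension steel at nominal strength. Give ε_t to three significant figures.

a = A_s f_y/(0.85 f'_c b) = 65.77 mm.
β₁ = 0.85, so c = a/β₁ = 65.77/0.85 = 77.38 mm.
From the linear strain diagram with ε_cu = 0.003: ε_t = 0.003 (d − c)/c = 0.003 × (580 − 77.38)/77.38 = 0.0195.
Since ε_t ≥ 0.005, the section is tension-controlled.

ε_t ≈ 0.0195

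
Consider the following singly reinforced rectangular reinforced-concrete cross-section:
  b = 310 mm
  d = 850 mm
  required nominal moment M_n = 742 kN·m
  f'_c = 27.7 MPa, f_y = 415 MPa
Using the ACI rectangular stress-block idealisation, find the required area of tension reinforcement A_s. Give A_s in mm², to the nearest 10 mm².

With M_n = 0.85 f'_c a b (d − a/2), solve the quadratic for a:
a = d − √(d² − 2M_n/(0.85 f'_c b)) = 850 − √(850² − 2 × 742×10⁶/(0.85 × 27.7 × 310)) = 129.46 mm.
A_s = 0.85 f'_c a b / f_y = 0.85 × 27.7 × 129.46 × 310 / 415 = 2276.9 mm².

A_s ≈ 2280 mm²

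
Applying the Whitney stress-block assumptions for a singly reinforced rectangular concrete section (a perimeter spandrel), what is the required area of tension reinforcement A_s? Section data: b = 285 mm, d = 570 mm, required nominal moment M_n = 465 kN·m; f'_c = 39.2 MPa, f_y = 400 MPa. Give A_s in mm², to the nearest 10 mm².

With M_n = 0.85 f'_c a b (d − a/2), solve the quadratic for a:
a = d − √(d² − 2M_n/(0.85 f'_c b)) = 570 − √(570² − 2 × 465×10⁶/(0.85 × 39.2 × 285)) = 93.59 mm.
A_s = 0.85 f'_c a b / f_y = 0.85 × 39.2 × 93.59 × 285 / 400 = 2221.9 mm².

A_s ≈ 2220 mm²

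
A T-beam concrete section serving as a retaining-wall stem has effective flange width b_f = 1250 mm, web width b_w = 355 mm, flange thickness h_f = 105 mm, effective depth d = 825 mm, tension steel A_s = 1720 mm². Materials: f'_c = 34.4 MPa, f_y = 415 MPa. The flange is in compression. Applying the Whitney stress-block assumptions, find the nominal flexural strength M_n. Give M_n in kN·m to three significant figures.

Tension: T = A_s f_y = 1720 × 415 = 713800 N.
Try a within the flange: a = T/(0.85 f'_c b_f) = 713800/(0.85 × 34.4 × 1250) = 19.53 mm.
Since a = 19.53 ≤ h_f = 105 mm, the stress block lies entirely in the flange; analyse as a rectangular beam of width b_f.
M_n = T(d − a/2) = 713800 × (825 − 9.765) = 581.91 × 10⁶ N·mm.
M_n = 581.91 kN·m.

M_n ≈ 582 kN·m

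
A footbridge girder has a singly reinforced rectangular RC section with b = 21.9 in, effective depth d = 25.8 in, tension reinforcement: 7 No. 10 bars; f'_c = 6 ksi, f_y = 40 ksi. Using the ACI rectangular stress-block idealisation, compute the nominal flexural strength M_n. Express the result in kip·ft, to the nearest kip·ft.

A_s = 7 × 1.27 = 8.89 in².
T = A_s f_y = 8.89 × 40 = 355.6 kips.
a = T/(0.85 f'_c b) = 355.6/(0.85 × 6 × 21.9) = 3.184 in.
M_n = T(d − a/2) = 355.6 × (25.8 − 1.592) = 8608.4 kip·in = 8608.4/12 = 717.37 kip·ft.

M_n ≈ 717 kip·ft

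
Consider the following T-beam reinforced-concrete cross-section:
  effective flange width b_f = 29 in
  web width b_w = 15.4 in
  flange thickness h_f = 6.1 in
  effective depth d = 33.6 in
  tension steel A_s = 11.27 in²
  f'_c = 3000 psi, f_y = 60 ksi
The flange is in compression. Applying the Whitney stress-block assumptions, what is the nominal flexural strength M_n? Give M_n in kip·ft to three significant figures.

M_n ≈ 1610 kip·ft

Tension: T = A_s f_y = 11.27 × 60 = 676.2 kips.
Try a within the flange: a = T/(0.85 f'_c b_f) = 676.2/(0.85 × 3 × 29) = 9.144 in.
a = 9.144 > h_f = 6.1 in: the block extends into the web. Split into flange-overhang and web parts.
C_f = 0.85 f'_c (b_f − b_w) h_f = 0.85 × 3 × (29 − 15.4) × 6.1 = 211.5 kips.
Remaining web compression depth: a_w = (T − C_f)/(0.85 f'_c b_w) = (676.2 − 211.5)/(0.85 × 3 × 15.4) = 11.833 in.
M_n = C_f(d − h_f/2) + (T − C_f)(d − a_w/2) = 211.5 × (33.6 − 3.05) + 464.7 × (33.6 − 5.9165) = 6461.3 + 12864.5 = 19325.8 kip·in.
M_n = 19325.8/12 = 1610.48 kip·ft.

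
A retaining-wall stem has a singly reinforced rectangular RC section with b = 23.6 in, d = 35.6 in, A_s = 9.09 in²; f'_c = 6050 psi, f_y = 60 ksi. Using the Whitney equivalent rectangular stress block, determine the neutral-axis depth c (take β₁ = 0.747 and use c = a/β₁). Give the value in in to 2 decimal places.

c ≈ 6.02 in

T = A_s f_y = 9.09 × 60 = 545.4 kips.
a = T/(0.85 f'_c b) = 545.4/(0.85 × 6.05 × 23.6) = 4.4940 in.
With β₁ = 0.747, c = a/β₁ = 4.4940/0.747 = 6.02 in.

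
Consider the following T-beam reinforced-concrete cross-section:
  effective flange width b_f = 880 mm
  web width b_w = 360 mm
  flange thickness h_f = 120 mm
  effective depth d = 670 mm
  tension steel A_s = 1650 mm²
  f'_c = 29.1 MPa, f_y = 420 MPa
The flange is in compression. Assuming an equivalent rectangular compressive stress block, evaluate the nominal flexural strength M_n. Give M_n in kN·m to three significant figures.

Tension: T = A_s f_y = 1650 × 420 = 693000 N.
Try a within the flange: a = T/(0.85 f'_c b_f) = 693000/(0.85 × 29.1 × 880) = 31.84 mm.
Since a = 31.84 ≤ h_f = 120 mm, the stress block lies entirely in the flange; analyse as a rectangular beam of width b_f.
M_n = T(d − a/2) = 693000 × (670 − 15.92) = 453.28 × 10⁶ N·mm.
M_n = 453.28 kN·m.

M_n ≈ 453 kN·m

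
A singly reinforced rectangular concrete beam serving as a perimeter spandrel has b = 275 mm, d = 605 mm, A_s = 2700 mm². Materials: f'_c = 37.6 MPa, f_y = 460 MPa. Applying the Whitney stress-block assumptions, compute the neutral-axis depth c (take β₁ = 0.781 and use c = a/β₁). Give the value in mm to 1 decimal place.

T = A_s f_y = 2700 × 460 = 1242000 N = 1242 kN.
Setting C = 0.85 f'_c a b equal to T: a = 1242000/(0.85 × 37.6 × 275) = 141.313 mm.
With β₁ = 0.781, c = a/β₁ = 141.313/0.781 = 180.9 mm.

c ≈ 180.9 mm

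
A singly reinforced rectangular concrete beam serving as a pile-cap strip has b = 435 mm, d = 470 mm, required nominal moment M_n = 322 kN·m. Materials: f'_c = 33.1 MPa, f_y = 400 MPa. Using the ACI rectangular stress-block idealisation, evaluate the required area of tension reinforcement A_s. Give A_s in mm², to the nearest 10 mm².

With M_n = 0.85 f'_c a b (d − a/2), solve the quadratic for a:
a = d − √(d² − 2M_n/(0.85 f'_c b)) = 470 − √(470² − 2 × 322×10⁶/(0.85 × 33.1 × 435)) = 59.78 mm.
A_s = 0.85 f'_c a b / f_y = 0.85 × 33.1 × 59.78 × 435 / 400 = 1829.1 mm².

A_s ≈ 1830 mm²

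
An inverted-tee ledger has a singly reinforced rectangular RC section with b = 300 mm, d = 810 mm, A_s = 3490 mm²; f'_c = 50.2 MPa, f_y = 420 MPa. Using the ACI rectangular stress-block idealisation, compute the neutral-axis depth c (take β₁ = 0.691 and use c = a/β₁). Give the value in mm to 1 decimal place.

T = A_s f_y = 3490 × 420 = 1465800 N = 1465.8 kN.
Setting C = 0.85 f'_c a b equal to T: a = 1465800/(0.85 × 50.2 × 300) = 114.507 mm.
With β₁ = 0.691, c = a/β₁ = 114.507/0.691 = 165.7 mm.

c ≈ 165.7 mm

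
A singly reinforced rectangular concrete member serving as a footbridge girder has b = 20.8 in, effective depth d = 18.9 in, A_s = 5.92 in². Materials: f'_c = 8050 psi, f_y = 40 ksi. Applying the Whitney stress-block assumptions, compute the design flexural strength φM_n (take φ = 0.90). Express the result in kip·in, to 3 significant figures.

φM_n ≈ 3850 kip·in

T = A_s f_y = 5.92 × 40 = 236.8 kips.
a = T/(0.85 f'_c b) = 236.8/(0.85 × 8.05 × 20.8) = 1.664 in.
M_n = T(d − a/2) = 236.8 × (18.9 − 0.832) = 4278.5 kip·in.
φM_n = 0.90 × 4278.5 = 3850.7 kip·in.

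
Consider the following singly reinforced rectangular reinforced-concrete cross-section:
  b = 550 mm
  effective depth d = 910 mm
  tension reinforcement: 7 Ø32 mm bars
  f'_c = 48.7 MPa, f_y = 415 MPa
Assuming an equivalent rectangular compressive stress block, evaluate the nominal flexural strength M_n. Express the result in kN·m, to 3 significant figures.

M_n ≈ 2010 kN·m

A_s = 7 × 804 = 5628 mm².
T = A_s f_y = 5628 × 415 = 2335620 N = 2335.62 kN.
From C = T: a = T/(0.85 f'_c b) = 2335620/(0.85 × 48.7 × 550) = 102.59 mm.
M_n = T(d − a/2) = 2335.62 kN × (910 − 51.295) mm = 2005.61 kN·m.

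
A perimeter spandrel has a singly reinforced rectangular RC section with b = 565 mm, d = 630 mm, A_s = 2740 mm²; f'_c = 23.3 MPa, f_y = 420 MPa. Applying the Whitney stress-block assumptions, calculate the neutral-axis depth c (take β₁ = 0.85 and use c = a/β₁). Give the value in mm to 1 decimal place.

c ≈ 121.0 mm

T = A_s f_y = 2740 × 420 = 1150800 N = 1150.8 kN.
Setting C = 0.85 f'_c a b equal to T: a = 1150800/(0.85 × 23.3 × 565) = 102.843 mm.
With β₁ = 0.85, c = a/β₁ = 102.843/0.85 = 121.0 mm.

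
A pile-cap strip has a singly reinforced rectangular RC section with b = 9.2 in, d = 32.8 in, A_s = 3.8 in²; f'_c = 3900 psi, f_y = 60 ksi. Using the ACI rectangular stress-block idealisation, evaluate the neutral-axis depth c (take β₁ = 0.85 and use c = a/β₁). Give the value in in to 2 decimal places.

c ≈ 8.80 in

T = A_s f_y = 3.8 × 60 = 228 kips.
a = T/(0.85 f'_c b) = 228/(0.85 × 3.9 × 9.2) = 7.4759 in.
With β₁ = 0.85, c = a/β₁ = 7.4759/0.85 = 8.80 in.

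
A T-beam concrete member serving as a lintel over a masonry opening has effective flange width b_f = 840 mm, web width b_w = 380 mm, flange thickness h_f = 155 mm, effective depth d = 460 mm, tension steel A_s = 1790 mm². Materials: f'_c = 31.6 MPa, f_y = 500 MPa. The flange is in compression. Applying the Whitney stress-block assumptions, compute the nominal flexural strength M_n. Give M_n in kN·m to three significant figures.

Tension: T = A_s f_y = 1790 × 500 = 895000 N.
Try a within the flange: a = T/(0.85 f'_c b_f) = 895000/(0.85 × 31.6 × 840) = 39.67 mm.
Since a = 39.67 ≤ h_f = 155 mm, the stress block lies entirely in the flange; analyse as a rectangular beam of width b_f.
M_n = T(d − a/2) = 895000 × (460 − 19.835) = 393.95 × 10⁶ N·mm.
M_n = 393.95 kN·m.

M_n ≈ 394 kN·m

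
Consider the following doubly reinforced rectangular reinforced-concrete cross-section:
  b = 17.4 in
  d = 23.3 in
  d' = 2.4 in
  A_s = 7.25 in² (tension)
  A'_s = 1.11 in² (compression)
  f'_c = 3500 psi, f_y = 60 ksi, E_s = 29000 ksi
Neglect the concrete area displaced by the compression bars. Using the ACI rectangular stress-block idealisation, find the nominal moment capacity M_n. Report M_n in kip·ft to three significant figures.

Assume both steels yield.
a = (A_s − A'_s) f_y/(0.85 f'_c b) = (7.25 − 1.11) × 60/(0.85 × 3.5 × 17.4) = 7.117 in.
c = a/β₁ = 7.117/0.85 = 8.373 in; ε'_s = 0.003(c − d')/c = 0.0021 ≥ ε_y = 0.0021, so the compression steel yields.
M_n = (A_s − A'_s) f_y (d − a/2) + A'_s f_y (d − d') = 368.4 × (23.3 − 3.5585) + 66.6 × (23.3 − 2.4) = 7272.8 + 1391.9 = 8664.7 kip·in = 8664.7/12 = 722.06 kip·ft.

M_n ≈ 722 kip·ft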